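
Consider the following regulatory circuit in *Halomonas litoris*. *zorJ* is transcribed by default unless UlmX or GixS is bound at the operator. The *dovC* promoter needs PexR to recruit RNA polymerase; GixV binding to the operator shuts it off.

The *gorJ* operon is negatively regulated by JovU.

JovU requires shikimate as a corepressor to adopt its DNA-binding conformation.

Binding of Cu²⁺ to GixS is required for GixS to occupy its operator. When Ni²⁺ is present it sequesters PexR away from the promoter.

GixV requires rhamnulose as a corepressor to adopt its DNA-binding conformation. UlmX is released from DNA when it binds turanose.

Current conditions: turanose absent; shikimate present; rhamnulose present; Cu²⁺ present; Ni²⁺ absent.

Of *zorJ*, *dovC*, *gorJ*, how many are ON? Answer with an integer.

Turanose is absent, so UlmX is active.
Cu²⁺ is present, so GixS is active.
With repressor UlmX bound, *zorJ* is not transcribed.
→ *zorJ* is OFF.
Ni²⁺ is absent, so PexR is active.
Rhamnulose is present, so GixV is active.
With repressor GixV bound, *dovC* is not transcribed.
→ *dovC* is OFF.
Shikimate is present, so JovU is active.
With repressor JovU bound, *gorJ* is not transcribed.
→ *gorJ* is OFF.
0 of the 3 genes are transcribed.

0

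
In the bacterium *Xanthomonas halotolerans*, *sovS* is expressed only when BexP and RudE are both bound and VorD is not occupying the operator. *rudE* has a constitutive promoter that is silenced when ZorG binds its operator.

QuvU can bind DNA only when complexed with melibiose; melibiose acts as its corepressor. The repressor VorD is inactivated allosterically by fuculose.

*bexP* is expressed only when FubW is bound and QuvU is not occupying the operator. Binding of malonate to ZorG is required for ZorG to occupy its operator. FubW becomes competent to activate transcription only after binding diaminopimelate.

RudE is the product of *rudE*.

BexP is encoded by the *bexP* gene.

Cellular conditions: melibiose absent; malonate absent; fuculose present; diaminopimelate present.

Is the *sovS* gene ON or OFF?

Diaminopimelate is present, so FubW is active.
Melibiose is absent, so QuvU is inactive.
No repressor is bound and FubW is active, so *bexP* is transcribed.
So BexP is produced and active.
Malonate is absent, so ZorG is inactive.
With no repressor bound, *rudE* is transcribed.
So RudE is produced and active.
Fuculose is present, so VorD is inactive.
No repressor is bound and BexP and RudE are active, so *sovS* is transcribed.

ON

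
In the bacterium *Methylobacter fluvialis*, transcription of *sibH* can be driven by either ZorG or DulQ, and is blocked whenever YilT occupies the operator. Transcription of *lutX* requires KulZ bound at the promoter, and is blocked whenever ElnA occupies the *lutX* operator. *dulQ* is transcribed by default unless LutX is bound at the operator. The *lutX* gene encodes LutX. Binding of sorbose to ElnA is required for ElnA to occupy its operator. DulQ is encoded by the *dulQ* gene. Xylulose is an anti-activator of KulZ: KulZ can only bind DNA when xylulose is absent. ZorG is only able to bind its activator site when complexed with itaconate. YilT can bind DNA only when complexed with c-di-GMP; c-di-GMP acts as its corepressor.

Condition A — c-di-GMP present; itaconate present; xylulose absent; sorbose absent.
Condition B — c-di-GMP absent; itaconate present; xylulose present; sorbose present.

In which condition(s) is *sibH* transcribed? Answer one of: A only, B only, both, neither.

B only

Condition A:
c-di-GMP is present, so YilT is active.
Itaconate is present, so ZorG is active.
Xylulose is absent, so KulZ is active.
Sorbose is absent, so ElnA is inactive.
No repressor is bound and KulZ is active, so *lutX* is transcribed.
So LutX is produced and active.
With repressor LutX bound, *dulQ* is not transcribed.
So DulQ is not produced.
With repressor YilT bound, *sibH* is not transcribed.
→ *sibH* is OFF in A.
Condition B:
c-di-GMP is absent, so YilT is inactive.
Itaconate is present, so ZorG is active.
Xylulose is present, so KulZ is inactive.
Sorbose is present, so ElnA is active.
With repressor ElnA bound, *lutX* is not transcribed.
So LutX is not produced.
With no repressor bound, *dulQ* is transcribed.
So DulQ is produced and active.
Activator ZorG is present, so *sibH* is transcribed.
→ *sibH* is ON in B.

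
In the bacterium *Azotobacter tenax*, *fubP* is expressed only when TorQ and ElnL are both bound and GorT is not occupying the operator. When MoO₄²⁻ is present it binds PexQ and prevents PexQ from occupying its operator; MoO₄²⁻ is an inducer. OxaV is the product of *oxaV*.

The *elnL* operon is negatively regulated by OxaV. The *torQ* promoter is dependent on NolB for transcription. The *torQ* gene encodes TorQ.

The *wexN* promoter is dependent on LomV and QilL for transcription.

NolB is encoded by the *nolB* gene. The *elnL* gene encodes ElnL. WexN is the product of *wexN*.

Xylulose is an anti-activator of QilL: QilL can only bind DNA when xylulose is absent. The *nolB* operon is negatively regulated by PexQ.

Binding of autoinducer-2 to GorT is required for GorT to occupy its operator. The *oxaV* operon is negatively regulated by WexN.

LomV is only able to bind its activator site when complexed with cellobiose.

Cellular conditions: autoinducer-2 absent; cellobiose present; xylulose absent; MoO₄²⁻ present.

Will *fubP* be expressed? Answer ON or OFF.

Autoinducer-2 is absent, so GorT is inactive.
MoO₄²⁻ is present, so PexQ is inactive.
With no repressor bound, *nolB* is transcribed.
So NolB is produced and active.
No repressor is bound and NolB is active, so *torQ* is transcribed.
So TorQ is produced and active.
Cellobiose is present, so LomV is active.
Xylulose is absent, so QilL is active.
No repressor is bound and LomV and QilL are active, so *wexN* is transcribed.
So WexN is produced and active.
With repressor WexN bound, *oxaV* is not transcribed.
So OxaV is not produced.
With no repressor bound, *elnL* is transcribed.
So ElnL is produced and active.
No repressor is bound and TorQ and ElnL are active, so *fubP* is transcribed.

ON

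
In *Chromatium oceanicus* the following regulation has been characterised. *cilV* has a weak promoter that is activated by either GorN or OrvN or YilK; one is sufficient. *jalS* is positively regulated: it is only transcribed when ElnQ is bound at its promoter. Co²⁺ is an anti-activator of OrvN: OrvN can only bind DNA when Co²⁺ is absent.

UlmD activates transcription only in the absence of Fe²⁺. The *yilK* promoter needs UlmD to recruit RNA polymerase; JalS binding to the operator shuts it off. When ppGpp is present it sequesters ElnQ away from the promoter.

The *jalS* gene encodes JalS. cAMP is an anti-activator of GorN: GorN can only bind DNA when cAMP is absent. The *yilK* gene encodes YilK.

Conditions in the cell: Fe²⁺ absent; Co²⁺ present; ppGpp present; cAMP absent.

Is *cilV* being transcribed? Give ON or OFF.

ON

cAMP is absent, so GorN is active.
Co²⁺ is present, so OrvN is inactive.
ppGpp is present, so ElnQ is inactive.
Required activator ElnQ is absent, so *jalS* is not transcribed.
So JalS is not produced.
Fe²⁺ is absent, so UlmD is active.
No repressor is bound and UlmD is active, so *yilK* is transcribed.
So YilK is produced and active.
Activator GorN is present, so *cilV* is transcribed.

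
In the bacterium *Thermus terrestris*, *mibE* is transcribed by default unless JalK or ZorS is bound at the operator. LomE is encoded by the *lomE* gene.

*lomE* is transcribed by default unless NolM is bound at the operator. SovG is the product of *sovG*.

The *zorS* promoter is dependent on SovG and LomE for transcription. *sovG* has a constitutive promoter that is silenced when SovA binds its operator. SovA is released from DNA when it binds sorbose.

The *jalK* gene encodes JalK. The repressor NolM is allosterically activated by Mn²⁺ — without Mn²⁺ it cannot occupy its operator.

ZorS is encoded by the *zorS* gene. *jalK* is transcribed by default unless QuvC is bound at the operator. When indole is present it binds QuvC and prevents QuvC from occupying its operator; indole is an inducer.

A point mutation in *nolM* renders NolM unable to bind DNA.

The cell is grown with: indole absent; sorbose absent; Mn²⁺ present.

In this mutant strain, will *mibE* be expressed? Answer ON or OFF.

Indole is absent, so QuvC is active.
With repressor QuvC bound, *jalK* is not transcribed.
So JalK is not produced.
Sorbose is absent, so SovA is active.
With repressor SovA bound, *sovG* is not transcribed.
So SovG is not produced.
NolM is non-functional in this strain, so it has no effect.
With no repressor bound, *lomE* is transcribed.
So LomE is produced and active.
Required activator SovG is absent, so *zorS* is not transcribed.
So ZorS is not produced.
With no repressor bound, *mibE* is transcribed.

ON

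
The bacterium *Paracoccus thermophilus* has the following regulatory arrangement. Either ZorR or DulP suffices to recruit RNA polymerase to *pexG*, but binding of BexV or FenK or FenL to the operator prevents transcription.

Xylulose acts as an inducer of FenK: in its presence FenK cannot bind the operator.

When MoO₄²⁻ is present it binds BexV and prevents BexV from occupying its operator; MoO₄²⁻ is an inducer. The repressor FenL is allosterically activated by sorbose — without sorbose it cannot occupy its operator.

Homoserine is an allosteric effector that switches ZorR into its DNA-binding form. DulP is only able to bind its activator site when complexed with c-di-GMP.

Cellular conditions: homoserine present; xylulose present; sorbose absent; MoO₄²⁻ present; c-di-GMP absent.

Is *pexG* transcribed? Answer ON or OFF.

Homoserine is present, so ZorR is active.
c-di-GMP is absent, so DulP is inactive.
MoO₄²⁻ is present, so BexV is inactive.
Xylulose is present, so FenK is inactive.
Sorbose is absent, so FenL is inactive.
Activator ZorR is present, so *pexG* is transcribed.

ON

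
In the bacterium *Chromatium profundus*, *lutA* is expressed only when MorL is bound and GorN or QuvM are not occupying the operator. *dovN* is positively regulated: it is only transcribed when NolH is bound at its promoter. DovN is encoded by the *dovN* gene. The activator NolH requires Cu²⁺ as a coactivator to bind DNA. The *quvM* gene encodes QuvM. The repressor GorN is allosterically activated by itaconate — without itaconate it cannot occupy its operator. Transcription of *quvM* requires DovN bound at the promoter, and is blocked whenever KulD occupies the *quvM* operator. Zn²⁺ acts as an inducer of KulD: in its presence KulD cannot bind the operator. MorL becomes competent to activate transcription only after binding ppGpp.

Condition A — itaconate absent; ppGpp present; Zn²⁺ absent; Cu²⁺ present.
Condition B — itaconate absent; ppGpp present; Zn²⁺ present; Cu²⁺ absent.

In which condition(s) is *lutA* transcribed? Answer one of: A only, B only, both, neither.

both

Condition A:
Itaconate is absent, so GorN is inactive.
ppGpp is present, so MorL is active.
Zn²⁺ is absent, so KulD is active.
Cu²⁺ is present, so NolH is active.
No repressor is bound and NolH is active, so *dovN* is transcribed.
So DovN is produced and active.
With repressor KulD bound, *quvM* is not transcribed.
So QuvM is not produced.
No repressor is bound and MorL is active, so *lutA* is transcribed.
→ *lutA* is ON in A.
Condition B:
Itaconate is absent, so GorN is inactive.
ppGpp is present, so MorL is active.
Zn²⁺ is present, so KulD is inactive.
Cu²⁺ is absent, so NolH is inactive.
Required activator NolH is absent, so *dovN* is not transcribed.
So DovN is not produced.
Required activator DovN is absent, so *quvM* is not transcribed.
So QuvM is not produced.
No repressor is bound and MorL is active, so *lutA* is transcribed.
→ *lutA* is ON in B.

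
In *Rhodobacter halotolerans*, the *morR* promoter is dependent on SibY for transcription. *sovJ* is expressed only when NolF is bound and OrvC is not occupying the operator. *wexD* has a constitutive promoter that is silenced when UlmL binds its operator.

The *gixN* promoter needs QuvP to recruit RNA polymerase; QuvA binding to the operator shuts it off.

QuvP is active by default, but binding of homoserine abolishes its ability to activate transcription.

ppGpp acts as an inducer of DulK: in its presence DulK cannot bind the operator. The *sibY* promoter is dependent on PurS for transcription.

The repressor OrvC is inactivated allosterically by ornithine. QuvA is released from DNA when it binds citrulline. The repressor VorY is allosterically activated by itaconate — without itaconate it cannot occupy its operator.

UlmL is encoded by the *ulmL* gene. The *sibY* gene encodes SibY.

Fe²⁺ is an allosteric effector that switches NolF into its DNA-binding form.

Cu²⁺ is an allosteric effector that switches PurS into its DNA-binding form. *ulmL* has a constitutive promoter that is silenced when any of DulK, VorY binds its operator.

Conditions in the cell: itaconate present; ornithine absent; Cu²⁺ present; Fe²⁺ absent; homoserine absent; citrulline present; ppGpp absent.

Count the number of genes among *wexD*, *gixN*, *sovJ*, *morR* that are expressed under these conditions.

3

ppGpp is absent, so DulK is active.
Itaconate is present, so VorY is active.
With repressor DulK bound, *ulmL* is not transcribed.
So UlmL is not produced.
With no repressor bound, *wexD* is transcribed.
→ *wexD* is ON.
Homoserine is absent, so QuvP is active.
Citrulline is present, so QuvA is inactive.
No repressor is bound and QuvP is active, so *gixN* is transcribed.
→ *gixN* is ON.
Fe²⁺ is absent, so NolF is inactive.
Ornithine is absent, so OrvC is active.
With repressor OrvC bound, *sovJ* is not transcribed.
→ *sovJ* is OFF.
Cu²⁺ is present, so PurS is active.
No repressor is bound and PurS is active, so *sibY* is transcribed.
So SibY is produced and active.
No repressor is bound and SibY is active, so *morR* is transcribed.
→ *morR* is ON.
3 of the 4 genes are transcribed.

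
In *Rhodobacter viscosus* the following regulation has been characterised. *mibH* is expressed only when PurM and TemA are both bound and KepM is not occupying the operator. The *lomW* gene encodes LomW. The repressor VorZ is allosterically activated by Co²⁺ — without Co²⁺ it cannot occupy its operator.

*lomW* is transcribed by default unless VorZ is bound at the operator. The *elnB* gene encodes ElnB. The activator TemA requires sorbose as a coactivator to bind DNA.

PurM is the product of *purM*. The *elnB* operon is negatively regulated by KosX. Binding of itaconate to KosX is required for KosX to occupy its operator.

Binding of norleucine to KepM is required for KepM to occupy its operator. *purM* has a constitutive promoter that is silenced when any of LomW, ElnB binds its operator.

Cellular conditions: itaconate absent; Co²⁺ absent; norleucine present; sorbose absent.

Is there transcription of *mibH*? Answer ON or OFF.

OFF

Co²⁺ is absent, so VorZ is inactive.
With no repressor bound, *lomW* is transcribed.
So LomW is produced and active.
Itaconate is absent, so KosX is inactive.
With no repressor bound, *elnB* is transcribed.
So ElnB is produced and active.
With repressor LomW bound, *purM* is not transcribed.
So PurM is not produced.
Sorbose is absent, so TemA is inactive.
Norleucine is present, so KepM is active.
With repressor KepM bound, *mibH* is not transcribed.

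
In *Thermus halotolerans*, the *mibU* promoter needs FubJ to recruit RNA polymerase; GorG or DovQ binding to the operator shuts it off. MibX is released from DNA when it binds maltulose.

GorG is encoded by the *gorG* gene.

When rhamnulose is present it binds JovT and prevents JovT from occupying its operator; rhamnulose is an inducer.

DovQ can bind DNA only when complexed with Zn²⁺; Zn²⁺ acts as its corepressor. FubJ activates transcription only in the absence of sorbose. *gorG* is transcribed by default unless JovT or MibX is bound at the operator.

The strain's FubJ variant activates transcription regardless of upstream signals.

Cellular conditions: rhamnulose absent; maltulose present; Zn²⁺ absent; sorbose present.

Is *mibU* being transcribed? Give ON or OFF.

ON

Rhamnulose is absent, so JovT is active.
Maltulose is present, so MibX is inactive.
With repressor JovT bound, *gorG* is not transcribed.
So GorG is not produced.
Zn²⁺ is absent, so DovQ is inactive.
FubJ is constitutively active in this strain.
No repressor is bound and FubJ is active, so *mibU* is transcribed.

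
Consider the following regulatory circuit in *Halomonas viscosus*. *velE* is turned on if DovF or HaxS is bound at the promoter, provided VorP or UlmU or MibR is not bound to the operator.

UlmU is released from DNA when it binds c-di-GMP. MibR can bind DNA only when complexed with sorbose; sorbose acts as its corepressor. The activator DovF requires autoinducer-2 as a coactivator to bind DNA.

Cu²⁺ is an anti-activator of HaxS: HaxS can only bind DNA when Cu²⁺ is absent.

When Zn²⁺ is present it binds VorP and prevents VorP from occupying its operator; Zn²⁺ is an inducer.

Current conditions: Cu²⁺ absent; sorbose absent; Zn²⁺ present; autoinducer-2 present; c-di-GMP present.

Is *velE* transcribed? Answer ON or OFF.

ON

Autoinducer-2 is present, so DovF is active.
Cu²⁺ is absent, so HaxS is active.
Zn²⁺ is present, so VorP is inactive.
c-di-GMP is present, so UlmU is inactive.
Sorbose is absent, so MibR is inactive.
Activator DovF is present, so *velE* is transcribed.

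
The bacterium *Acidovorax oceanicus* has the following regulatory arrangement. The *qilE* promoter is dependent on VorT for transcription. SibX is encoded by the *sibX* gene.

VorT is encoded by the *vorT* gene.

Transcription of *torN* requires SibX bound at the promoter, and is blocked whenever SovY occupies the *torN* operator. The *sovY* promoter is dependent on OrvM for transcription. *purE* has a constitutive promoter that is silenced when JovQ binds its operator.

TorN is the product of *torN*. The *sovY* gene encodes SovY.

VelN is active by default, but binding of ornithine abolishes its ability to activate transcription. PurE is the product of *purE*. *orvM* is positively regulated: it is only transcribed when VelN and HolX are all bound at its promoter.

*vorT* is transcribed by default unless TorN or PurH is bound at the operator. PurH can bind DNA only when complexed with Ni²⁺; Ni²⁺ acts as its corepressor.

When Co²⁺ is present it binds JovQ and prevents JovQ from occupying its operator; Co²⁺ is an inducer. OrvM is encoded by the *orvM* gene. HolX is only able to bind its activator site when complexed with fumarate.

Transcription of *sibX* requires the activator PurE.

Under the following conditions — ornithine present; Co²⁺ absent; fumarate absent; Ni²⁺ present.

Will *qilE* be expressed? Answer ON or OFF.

Co²⁺ is absent, so JovQ is active.
With repressor JovQ bound, *purE* is not transcribed.
So PurE is not produced.
Required activator PurE is absent, so *sibX* is not transcribed.
So SibX is not produced.
Ornithine is present, so VelN is inactive.
Fumarate is absent, so HolX is inactive.
Required activator VelN is absent, so *orvM* is not transcribed.
So OrvM is not produced.
Required activator OrvM is absent, so *sovY* is not transcribed.
So SovY is not produced.
Required activator SibX is absent, so *torN* is not transcribed.
So TorN is not produced.
Ni²⁺ is present, so PurH is active.
With repressor PurH bound, *vorT* is not transcribed.
So VorT is not produced.
Required activator VorT is absent, so *qilE* is not transcribed.

OFF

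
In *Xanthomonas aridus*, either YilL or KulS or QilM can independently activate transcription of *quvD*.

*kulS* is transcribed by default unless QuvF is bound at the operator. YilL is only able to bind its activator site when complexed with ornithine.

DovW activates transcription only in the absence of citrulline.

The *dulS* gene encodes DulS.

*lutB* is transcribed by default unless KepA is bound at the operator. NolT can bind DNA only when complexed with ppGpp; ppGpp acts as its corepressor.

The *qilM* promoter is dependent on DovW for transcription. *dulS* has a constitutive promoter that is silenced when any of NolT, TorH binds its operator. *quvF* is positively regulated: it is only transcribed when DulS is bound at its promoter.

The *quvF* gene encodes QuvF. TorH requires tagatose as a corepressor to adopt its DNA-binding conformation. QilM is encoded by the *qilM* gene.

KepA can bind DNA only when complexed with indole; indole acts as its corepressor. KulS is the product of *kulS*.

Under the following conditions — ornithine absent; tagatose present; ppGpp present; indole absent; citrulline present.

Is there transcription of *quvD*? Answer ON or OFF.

Ornithine is absent, so YilL is inactive.
ppGpp is present, so NolT is active.
Tagatose is present, so TorH is active.
With repressor NolT bound, *dulS* is not transcribed.
So DulS is not produced.
Required activator DulS is absent, so *quvF* is not transcribed.
So QuvF is not produced.
With no repressor bound, *kulS* is transcribed.
So KulS is produced and active.
Citrulline is present, so DovW is inactive.
Required activator DovW is absent, so *qilM* is not transcribed.
So QilM is not produced.
Activator KulS is present, so *quvD* is transcribed.

ON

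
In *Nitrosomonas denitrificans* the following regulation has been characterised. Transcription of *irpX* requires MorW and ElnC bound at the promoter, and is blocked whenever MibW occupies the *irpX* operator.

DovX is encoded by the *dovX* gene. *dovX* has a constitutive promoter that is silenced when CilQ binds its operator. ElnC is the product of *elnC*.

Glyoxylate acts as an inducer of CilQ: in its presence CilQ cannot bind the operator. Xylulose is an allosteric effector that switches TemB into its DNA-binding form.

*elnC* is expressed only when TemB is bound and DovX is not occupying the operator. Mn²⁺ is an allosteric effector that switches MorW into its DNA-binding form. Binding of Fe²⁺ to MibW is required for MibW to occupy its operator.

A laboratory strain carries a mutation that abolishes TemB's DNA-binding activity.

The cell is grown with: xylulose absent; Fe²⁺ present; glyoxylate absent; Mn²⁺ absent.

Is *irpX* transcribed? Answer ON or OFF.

OFF

Mn²⁺ is absent, so MorW is inactive.
TemB is non-functional in this strain, so it has no effect.
Glyoxylate is absent, so CilQ is active.
With repressor CilQ bound, *dovX* is not transcribed.
So DovX is not produced.
Required activator TemB is absent, so *elnC* is not transcribed.
So ElnC is not produced.
Fe²⁺ is present, so MibW is active.
With repressor MibW bound, *irpX* is not transcribed.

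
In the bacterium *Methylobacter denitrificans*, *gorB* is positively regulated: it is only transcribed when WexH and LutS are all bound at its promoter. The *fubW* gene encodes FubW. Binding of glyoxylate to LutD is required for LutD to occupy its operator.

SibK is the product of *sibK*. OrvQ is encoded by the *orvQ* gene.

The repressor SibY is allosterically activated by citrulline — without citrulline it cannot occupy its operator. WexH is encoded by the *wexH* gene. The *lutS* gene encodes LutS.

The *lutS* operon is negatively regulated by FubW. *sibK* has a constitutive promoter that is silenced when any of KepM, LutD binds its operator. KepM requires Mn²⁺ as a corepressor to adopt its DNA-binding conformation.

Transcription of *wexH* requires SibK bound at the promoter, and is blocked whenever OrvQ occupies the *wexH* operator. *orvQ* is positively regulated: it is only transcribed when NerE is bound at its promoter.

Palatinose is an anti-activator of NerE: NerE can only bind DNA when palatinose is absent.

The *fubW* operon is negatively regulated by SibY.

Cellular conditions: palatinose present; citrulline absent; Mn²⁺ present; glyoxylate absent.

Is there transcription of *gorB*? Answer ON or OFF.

Mn²⁺ is present, so KepM is active.
Glyoxylate is absent, so LutD is inactive.
With repressor KepM bound, *sibK* is not transcribed.
So SibK is not produced.
Palatinose is present, so NerE is inactive.
Required activator NerE is absent, so *orvQ* is not transcribed.
So OrvQ is not produced.
Required activator SibK is absent, so *wexH* is not transcribed.
So WexH is not produced.
Citrulline is absent, so SibY is inactive.
With no repressor bound, *fubW* is transcribed.
So FubW is produced and active.
With repressor FubW bound, *lutS* is not transcribed.
So LutS is not produced.
Required activator WexH is absent, so *gorB* is not transcribed.

OFF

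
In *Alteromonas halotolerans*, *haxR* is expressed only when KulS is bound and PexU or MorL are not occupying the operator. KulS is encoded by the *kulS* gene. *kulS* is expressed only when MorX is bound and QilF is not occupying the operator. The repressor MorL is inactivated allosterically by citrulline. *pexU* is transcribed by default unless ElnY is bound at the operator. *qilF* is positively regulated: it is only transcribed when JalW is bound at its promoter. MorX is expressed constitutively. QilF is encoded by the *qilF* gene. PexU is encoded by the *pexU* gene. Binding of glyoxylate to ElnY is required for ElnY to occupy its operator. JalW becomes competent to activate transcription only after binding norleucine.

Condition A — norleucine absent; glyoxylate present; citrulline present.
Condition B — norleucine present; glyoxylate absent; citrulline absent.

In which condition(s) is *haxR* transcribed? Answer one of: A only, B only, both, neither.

A only

Condition A:
Norleucine is absent, so JalW is inactive.
Required activator JalW is absent, so *qilF* is not transcribed.
So QilF is not produced.
MorX is produced constitutively and is active.
No repressor is bound and MorX is active, so *kulS* is transcribed.
So KulS is produced and active.
Glyoxylate is present, so ElnY is active.
With repressor ElnY bound, *pexU* is not transcribed.
So PexU is not produced.
Citrulline is present, so MorL is inactive.
No repressor is bound and KulS is active, so *haxR* is transcribed.
→ *haxR* is ON in A.
Condition B:
Norleucine is present, so JalW is active.
No repressor is bound and JalW is active, so *qilF* is transcribed.
So QilF is produced and active.
MorX is produced constitutively and is active.
With repressor QilF bound, *kulS* is not transcribed.
So KulS is not produced.
Glyoxylate is absent, so ElnY is inactive.
With no repressor bound, *pexU* is transcribed.
So PexU is produced and active.
Citrulline is absent, so MorL is active.
With repressor PexU bound, *haxR* is not transcribed.
→ *haxR* is OFF in B.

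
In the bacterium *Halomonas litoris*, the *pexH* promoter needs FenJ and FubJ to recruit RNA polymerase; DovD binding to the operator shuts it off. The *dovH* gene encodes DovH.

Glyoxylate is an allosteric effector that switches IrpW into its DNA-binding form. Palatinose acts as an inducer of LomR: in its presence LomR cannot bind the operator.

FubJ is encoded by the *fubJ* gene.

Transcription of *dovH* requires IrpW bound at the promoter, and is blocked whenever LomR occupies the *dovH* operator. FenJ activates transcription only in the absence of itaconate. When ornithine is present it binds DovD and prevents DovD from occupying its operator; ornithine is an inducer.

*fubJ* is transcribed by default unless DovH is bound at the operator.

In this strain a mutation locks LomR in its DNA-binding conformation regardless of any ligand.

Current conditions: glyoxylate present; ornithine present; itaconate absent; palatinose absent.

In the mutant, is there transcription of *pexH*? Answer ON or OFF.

ON

Itaconate is absent, so FenJ is active.
Ornithine is present, so DovD is inactive.
LomR is constitutively active in this strain.
Glyoxylate is present, so IrpW is active.
With repressor LomR bound, *dovH* is not transcribed.
So DovH is not produced.
With no repressor bound, *fubJ* is transcribed.
So FubJ is produced and active.
No repressor is bound and FenJ and FubJ are active, so *pexH* is transcribed.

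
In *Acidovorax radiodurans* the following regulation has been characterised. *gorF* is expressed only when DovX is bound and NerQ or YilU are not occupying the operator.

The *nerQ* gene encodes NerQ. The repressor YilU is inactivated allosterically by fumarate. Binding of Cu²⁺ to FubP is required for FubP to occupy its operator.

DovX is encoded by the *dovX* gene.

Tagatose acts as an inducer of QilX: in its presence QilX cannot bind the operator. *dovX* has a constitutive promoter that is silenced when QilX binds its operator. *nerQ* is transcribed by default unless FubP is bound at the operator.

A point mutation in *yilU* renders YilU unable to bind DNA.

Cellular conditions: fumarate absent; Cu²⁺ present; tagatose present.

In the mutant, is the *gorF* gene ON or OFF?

Cu²⁺ is present, so FubP is active.
With repressor FubP bound, *nerQ* is not transcribed.
So NerQ is not produced.
Tagatose is present, so QilX is inactive.
With no repressor bound, *dovX* is transcribed.
So DovX is produced and active.
YilU is non-functional in this strain, so it has no effect.
No repressor is bound and DovX is active, so *gorF* is transcribed.

ON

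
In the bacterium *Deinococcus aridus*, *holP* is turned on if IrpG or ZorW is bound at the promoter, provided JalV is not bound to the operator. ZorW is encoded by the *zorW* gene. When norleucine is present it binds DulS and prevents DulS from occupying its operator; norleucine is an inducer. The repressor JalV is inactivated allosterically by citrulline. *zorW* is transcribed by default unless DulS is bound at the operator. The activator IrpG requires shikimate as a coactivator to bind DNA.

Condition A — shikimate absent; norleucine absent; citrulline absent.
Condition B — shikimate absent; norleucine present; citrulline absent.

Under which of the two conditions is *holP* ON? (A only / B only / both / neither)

neither

Condition A:
Shikimate is absent, so IrpG is inactive.
Norleucine is absent, so DulS is active.
With repressor DulS bound, *zorW* is not transcribed.
So ZorW is not produced.
Citrulline is absent, so JalV is active.
With repressor JalV bound, *holP* is not transcribed.
→ *holP* is OFF in A.
Condition B:
Shikimate is absent, so IrpG is inactive.
Norleucine is present, so DulS is inactive.
With no repressor bound, *zorW* is transcribed.
So ZorW is produced and active.
Citrulline is absent, so JalV is active.
With repressor JalV bound, *holP* is not transcribed.
→ *holP* is OFF in B.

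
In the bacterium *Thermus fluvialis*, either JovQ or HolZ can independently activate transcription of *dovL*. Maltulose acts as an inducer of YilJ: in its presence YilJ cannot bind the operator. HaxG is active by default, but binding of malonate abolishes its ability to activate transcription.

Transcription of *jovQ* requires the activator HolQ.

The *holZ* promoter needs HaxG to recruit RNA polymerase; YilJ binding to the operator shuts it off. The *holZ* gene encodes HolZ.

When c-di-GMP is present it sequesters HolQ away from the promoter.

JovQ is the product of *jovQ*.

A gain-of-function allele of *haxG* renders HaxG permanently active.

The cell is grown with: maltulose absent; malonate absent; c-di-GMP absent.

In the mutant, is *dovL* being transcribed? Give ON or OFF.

ON

c-di-GMP is absent, so HolQ is active.
No repressor is bound and HolQ is active, so *jovQ* is transcribed.
So JovQ is produced and active.
HaxG is constitutively active in this strain.
Maltulose is absent, so YilJ is active.
With repressor YilJ bound, *holZ* is not transcribed.
So HolZ is not produced.
Activator JovQ is present, so *dovL* is transcribed.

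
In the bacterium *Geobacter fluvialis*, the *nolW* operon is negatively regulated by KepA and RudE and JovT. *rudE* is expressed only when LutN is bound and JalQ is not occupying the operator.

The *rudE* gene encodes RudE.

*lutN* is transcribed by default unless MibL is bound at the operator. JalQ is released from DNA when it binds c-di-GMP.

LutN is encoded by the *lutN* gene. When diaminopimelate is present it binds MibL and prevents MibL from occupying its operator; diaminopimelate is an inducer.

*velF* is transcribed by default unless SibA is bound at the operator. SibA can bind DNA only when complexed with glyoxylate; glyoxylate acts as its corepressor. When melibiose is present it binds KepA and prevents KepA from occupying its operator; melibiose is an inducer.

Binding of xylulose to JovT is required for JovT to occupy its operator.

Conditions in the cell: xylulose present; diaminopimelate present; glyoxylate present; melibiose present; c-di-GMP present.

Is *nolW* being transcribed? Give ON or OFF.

OFF

Melibiose is present, so KepA is inactive.
c-di-GMP is present, so JalQ is inactive.
Diaminopimelate is present, so MibL is inactive.
With no repressor bound, *lutN* is transcribed.
So LutN is produced and active.
No repressor is bound and LutN is active, so *rudE* is transcribed.
So RudE is produced and active.
Xylulose is present, so JovT is active.
With repressor RudE bound, *nolW* is not transcribed.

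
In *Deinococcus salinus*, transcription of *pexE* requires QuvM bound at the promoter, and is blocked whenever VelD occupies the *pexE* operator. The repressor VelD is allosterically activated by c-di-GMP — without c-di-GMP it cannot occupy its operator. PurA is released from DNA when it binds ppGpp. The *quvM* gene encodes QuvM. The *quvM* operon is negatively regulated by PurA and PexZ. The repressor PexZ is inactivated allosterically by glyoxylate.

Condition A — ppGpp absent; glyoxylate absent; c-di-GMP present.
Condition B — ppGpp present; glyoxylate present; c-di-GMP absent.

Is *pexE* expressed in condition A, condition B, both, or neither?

B only

Condition A:
ppGpp is absent, so PurA is active.
Glyoxylate is absent, so PexZ is active.
With repressor PurA bound, *quvM* is not transcribed.
So QuvM is not produced.
c-di-GMP is present, so VelD is active.
With repressor VelD bound, *pexE* is not transcribed.
→ *pexE* is OFF in A.
Condition B:
ppGpp is present, so PurA is inactive.
Glyoxylate is present, so PexZ is inactive.
With no repressor bound, *quvM* is transcribed.
So QuvM is produced and active.
c-di-GMP is absent, so VelD is inactive.
No repressor is bound and QuvM is active, so *pexE* is transcribed.
→ *pexE* is ON in B.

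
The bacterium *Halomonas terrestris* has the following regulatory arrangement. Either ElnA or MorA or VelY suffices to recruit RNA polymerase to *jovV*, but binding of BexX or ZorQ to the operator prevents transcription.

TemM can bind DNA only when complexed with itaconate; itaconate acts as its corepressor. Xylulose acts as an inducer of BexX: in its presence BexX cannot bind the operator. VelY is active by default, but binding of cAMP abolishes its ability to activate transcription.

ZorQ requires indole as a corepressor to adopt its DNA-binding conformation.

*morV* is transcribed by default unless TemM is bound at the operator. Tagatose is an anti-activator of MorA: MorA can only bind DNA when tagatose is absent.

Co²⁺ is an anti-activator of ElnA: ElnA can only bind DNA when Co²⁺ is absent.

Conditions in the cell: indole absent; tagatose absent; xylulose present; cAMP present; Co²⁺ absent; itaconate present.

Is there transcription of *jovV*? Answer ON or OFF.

Co²⁺ is absent, so ElnA is active.
Tagatose is absent, so MorA is active.
Xylulose is present, so BexX is inactive.
cAMP is present, so VelY is inactive.
Indole is absent, so ZorQ is inactive.
Activator ElnA is present, so *jovV* is transcribed.

ON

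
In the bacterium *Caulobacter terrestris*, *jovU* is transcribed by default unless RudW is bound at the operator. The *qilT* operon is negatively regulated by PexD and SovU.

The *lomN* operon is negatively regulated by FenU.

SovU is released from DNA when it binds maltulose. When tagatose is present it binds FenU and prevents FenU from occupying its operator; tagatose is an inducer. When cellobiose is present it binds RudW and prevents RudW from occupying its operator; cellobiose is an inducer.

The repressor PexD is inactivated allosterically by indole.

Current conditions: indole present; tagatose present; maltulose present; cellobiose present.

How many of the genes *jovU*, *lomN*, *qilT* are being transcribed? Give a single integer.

3

Cellobiose is present, so RudW is inactive.
With no repressor bound, *jovU* is transcribed.
→ *jovU* is ON.
Tagatose is present, so FenU is inactive.
With no repressor bound, *lomN* is transcribed.
→ *lomN* is ON.
Indole is present, so PexD is inactive.
Maltulose is present, so SovU is inactive.
With no repressor bound, *qilT* is transcribed.
→ *qilT* is ON.
3 of the 3 genes are transcribed.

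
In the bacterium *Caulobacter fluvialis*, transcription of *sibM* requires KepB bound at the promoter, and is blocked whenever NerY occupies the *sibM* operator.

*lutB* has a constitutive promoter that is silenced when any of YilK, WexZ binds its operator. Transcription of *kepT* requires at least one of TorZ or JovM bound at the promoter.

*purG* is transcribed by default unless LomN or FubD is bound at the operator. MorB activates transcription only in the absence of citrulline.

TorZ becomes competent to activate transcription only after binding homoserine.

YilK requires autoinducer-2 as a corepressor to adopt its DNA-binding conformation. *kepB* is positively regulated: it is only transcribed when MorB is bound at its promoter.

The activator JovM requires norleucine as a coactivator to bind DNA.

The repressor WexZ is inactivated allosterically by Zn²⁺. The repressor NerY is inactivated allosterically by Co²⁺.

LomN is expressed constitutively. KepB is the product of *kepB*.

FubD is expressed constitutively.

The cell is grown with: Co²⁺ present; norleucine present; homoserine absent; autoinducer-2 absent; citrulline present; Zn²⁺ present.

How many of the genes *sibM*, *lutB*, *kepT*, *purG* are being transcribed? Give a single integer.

Co²⁺ is present, so NerY is inactive.
Citrulline is present, so MorB is inactive.
Required activator MorB is absent, so *kepB* is not transcribed.
So KepB is not produced.
Required activator KepB is absent, so *sibM* is not transcribed.
→ *sibM* is OFF.
Autoinducer-2 is absent, so YilK is inactive.
Zn²⁺ is present, so WexZ is inactive.
With no repressor bound, *lutB* is transcribed.
→ *lutB* is ON.
Homoserine is absent, so TorZ is inactive.
Norleucine is present, so JovM is active.
Activator JovM is present, so *kepT* is transcribed.
→ *kepT* is ON.
LomN is produced constitutively and is active.
FubD is produced constitutively and is active.
With repressor LomN bound, *purG* is not transcribed.
→ *purG* is OFF.
2 of the 4 genes are transcribed.

2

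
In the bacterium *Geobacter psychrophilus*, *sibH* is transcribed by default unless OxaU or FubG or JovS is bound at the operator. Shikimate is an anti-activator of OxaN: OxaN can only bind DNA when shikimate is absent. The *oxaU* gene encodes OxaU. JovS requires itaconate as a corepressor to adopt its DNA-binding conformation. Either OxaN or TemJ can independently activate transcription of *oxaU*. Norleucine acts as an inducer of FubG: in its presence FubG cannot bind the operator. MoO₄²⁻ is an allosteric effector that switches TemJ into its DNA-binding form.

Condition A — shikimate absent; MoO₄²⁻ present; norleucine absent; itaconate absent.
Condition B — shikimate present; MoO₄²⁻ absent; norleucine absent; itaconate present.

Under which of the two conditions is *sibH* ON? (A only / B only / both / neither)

neither

Condition A:
Shikimate is absent, so OxaN is active.
MoO₄²⁻ is present, so TemJ is active.
Activator OxaN is present, so *oxaU* is transcribed.
So OxaU is produced and active.
Norleucine is absent, so FubG is active.
Itaconate is absent, so JovS is inactive.
With repressor OxaU bound, *sibH* is not transcribed.
→ *sibH* is OFF in A.
Condition B:
Shikimate is present, so OxaN is inactive.
MoO₄²⁻ is absent, so TemJ is inactive.
No activator is available at the *oxaU* promoter, so *oxaU* is not transcribed.
So OxaU is not produced.
Norleucine is absent, so FubG is active.
Itaconate is present, so JovS is active.
With repressor FubG bound, *sibH* is not transcribed.
→ *sibH* is OFF in B.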